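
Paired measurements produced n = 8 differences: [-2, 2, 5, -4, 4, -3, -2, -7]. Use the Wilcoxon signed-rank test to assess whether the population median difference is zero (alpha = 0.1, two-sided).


Step 1: Drop any zero differences (none here) and take |d_i|.
|d| = [2, 2, 5, 4, 4, 3, 2, 7]
Step 2: Midrank |d_i| (ties get averaged ranks).
ranks: |2|->2, |2|->2, |5|->7, |4|->5.5, |4|->5.5, |3|->4, |2|->2, |7|->8
Step 3: Attach original signs; sum ranks with positive sign and with negative sign.
W+ = 2 + 7 + 5.5 = 14.5
W- = 2 + 5.5 + 4 + 2 + 8 = 21.5
(Check: W+ + W- = 36 should equal n(n+1)/2 = 36.)
Step 4: Test statistic W = min(W+, W-) = 14.5.
Step 5: Ties in |d|, so use the tie-corrected normal approximation.
        E[W] = n(n+1)/4 = 8*9/4 = 18.
        Tie groups: |d|=2 (t=3), |d|=4 (t=2); sum(t^3 - t) = 30.
        Var[W] = n(n+1)(2n+1)/24 - sum(t^3-t)/48 = 1224/24 - 30/48 = 50.375.
        z = (W - E[W]) / sqrt(Var[W]) = (14.5 - 18) / 7.0975 = -0.4931.
        Two-sided p = 2*Phi(z) = 0.621921.
Step 6: alpha = 0.1. fail to reject H0.

W+ = 14.5, W- = 21.5, W = min = 14.5, p = 0.621921, fail to reject H0.


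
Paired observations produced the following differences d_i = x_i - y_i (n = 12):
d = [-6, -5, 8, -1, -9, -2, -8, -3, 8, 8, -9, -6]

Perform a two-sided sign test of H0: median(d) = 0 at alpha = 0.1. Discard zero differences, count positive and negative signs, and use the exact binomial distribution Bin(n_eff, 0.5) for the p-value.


Step 1: Discard zero differences. Original n = 12; n_eff = number of nonzero differences = 12.
Nonzero differences (with sign): -6, -5, +8, -1, -9, -2, -8, -3, +8, +8, -9, -6
Step 2: Count signs: positive = 3, negative = 9.
Step 3: Under H0: P(positive) = 0.5, so the number of positives S ~ Bin(12, 0.5).
Step 4: Two-sided exact p-value = sum of Bin(12,0.5) probabilities at or below the observed probability = 0.145996.
Step 5: alpha = 0.1. fail to reject H0.

n_eff = 12, pos = 3, neg = 9, p = 0.145996, fail to reject H0.


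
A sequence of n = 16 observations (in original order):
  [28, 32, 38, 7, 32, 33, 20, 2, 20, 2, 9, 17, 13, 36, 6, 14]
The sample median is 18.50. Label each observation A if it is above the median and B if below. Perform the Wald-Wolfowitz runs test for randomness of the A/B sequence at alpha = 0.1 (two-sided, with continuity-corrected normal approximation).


Step 1: Compute median = 18.50; label A = above, B = below.
Labels in order: AAABAAABABBBBABB  (n_A = 8, n_B = 8)
Step 2: Count runs R = 8.
Step 3: Under H0 (random ordering), E[R] = 2*n_A*n_B/(n_A+n_B) + 1 = 2*8*8/16 + 1 = 9.0000.
        Var[R] = 2*n_A*n_B*(2*n_A*n_B - n_A - n_B) / ((n_A+n_B)^2 * (n_A+n_B-1)) = 14336/3840 = 3.7333.
        SD[R] = 1.9322.
Step 4: Continuity-corrected z = (R + 0.5 - E[R]) / SD[R] = (8 + 0.5 - 9.0000) / 1.9322 = -0.2588.
Step 5: Two-sided p-value via normal approximation = 2*(1 - Phi(|z|)) = 0.795809.
Step 6: alpha = 0.1. fail to reject H0.

R = 8, z = -0.2588, p = 0.795809, fail to reject H0.


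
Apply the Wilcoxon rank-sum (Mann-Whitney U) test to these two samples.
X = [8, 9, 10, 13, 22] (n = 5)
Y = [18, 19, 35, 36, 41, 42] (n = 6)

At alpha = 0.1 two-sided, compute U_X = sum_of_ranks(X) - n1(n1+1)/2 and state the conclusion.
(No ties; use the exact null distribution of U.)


Step 1: Combine and sort all 11 observations; assign midranks.
sorted (value, group): (8,X), (9,X), (10,X), (13,X), (18,Y), (19,Y), (22,X), (35,Y), (36,Y), (41,Y), (42,Y)
ranks: 8->1, 9->2, 10->3, 13->4, 18->5, 19->6, 22->7, 35->8, 36->9, 41->10, 42->11
Step 2: Rank sum for X: R1 = 1 + 2 + 3 + 4 + 7 = 17.
Step 3: U_X = R1 - n1(n1+1)/2 = 17 - 5*6/2 = 17 - 15 = 2.
       U_Y = n1*n2 - U_X = 30 - 2 = 28.
Step 4: No ties, so the exact null distribution of U (based on enumerating the C(11,5) = 462 equally likely rank assignments) gives the two-sided p-value.
Step 5: p-value = 0.017316; compare to alpha = 0.1. reject H0.

U_X = 2, p = 0.017316, reject H0 at alpha = 0.1.


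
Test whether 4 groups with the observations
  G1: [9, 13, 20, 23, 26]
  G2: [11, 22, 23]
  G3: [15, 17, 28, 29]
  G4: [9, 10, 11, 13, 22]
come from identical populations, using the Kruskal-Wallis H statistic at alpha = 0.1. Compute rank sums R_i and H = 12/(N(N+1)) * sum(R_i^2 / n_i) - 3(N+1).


Step 1: Combine all N = 17 observations and assign midranks.
sorted (value, group, rank): (9,G1,1.5), (9,G4,1.5), (10,G4,3), (11,G2,4.5), (11,G4,4.5), (13,G1,6.5), (13,G4,6.5), (15,G3,8), (17,G3,9), (20,G1,10), (22,G2,11.5), (22,G4,11.5), (23,G1,13.5), (23,G2,13.5), (26,G1,15), (28,G3,16), (29,G3,17)
Step 2: Sum ranks within each group.
R_1 = 46.5 (n_1 = 5)
R_2 = 29.5 (n_2 = 3)
R_3 = 50 (n_3 = 4)
R_4 = 27 (n_4 = 5)
Step 3: H = 12/(N(N+1)) * sum(R_i^2/n_i) - 3(N+1)
     = 12/(17*18) * (46.5^2/5 + 29.5^2/3 + 50^2/4 + 27^2/5) - 3*18
     = 0.039216 * 1493.33 - 54
     = 4.562092.
Step 4: Ties present; correction factor C = 1 - 30/(17^3 - 17) = 0.993873. Corrected H = 4.562092 / 0.993873 = 4.590218.
Step 5: Under H0, H ~ chi^2(3); p-value = 0.204383.
Step 6: alpha = 0.1. fail to reject H0.

H = 4.5902, df = 3, p = 0.204383, fail to reject H0.


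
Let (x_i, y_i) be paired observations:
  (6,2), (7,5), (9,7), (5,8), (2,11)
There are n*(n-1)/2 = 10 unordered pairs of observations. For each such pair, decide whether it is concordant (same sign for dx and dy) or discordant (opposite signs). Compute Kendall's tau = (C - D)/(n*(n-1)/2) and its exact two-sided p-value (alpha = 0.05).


Step 1: Enumerate the 10 unordered pairs (i,j) with i<j and classify each by sign(x_j-x_i) * sign(y_j-y_i).
  (1,2):dx=+1,dy=+3->C; (1,3):dx=+3,dy=+5->C; (1,4):dx=-1,dy=+6->D; (1,5):dx=-4,dy=+9->D
  (2,3):dx=+2,dy=+2->C; (2,4):dx=-2,dy=+3->D; (2,5):dx=-5,dy=+6->D; (3,4):dx=-4,dy=+1->D
  (3,5):dx=-7,dy=+4->D; (4,5):dx=-3,dy=+3->D
Step 2: C = 3, D = 7, total pairs = 10.
Step 3: tau = (C - D)/(n(n-1)/2) = (3 - 7)/10 = -0.400000.
Step 4: Exact two-sided p-value (enumerate n! = 120 permutations of y under H0): p = 0.483333.
Step 5: alpha = 0.05. fail to reject H0.

tau_b = -0.4000 (C=3, D=7), p = 0.483333, fail to reject H0.


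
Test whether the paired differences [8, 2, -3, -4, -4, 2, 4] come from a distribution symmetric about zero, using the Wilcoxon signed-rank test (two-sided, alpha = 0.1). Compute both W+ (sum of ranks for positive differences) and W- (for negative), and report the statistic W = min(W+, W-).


Step 1: Drop any zero differences (none here) and take |d_i|.
|d| = [8, 2, 3, 4, 4, 2, 4]
Step 2: Midrank |d_i| (ties get averaged ranks).
ranks: |8|->7, |2|->1.5, |3|->3, |4|->5, |4|->5, |2|->1.5, |4|->5
Step 3: Attach original signs; sum ranks with positive sign and with negative sign.
W+ = 7 + 1.5 + 1.5 + 5 = 15
W- = 3 + 5 + 5 = 13
(Check: W+ + W- = 28 should equal n(n+1)/2 = 28.)
Step 4: Test statistic W = min(W+, W-) = 13.
Step 5: Ties in |d|, so use the tie-corrected normal approximation.
        E[W] = n(n+1)/4 = 7*8/4 = 14.
        Tie groups: |d|=2 (t=2), |d|=4 (t=3); sum(t^3 - t) = 30.
        Var[W] = n(n+1)(2n+1)/24 - sum(t^3-t)/48 = 840/24 - 30/48 = 34.375.
        z = (W - E[W]) / sqrt(Var[W]) = (13 - 14) / 5.8630 = -0.1706.
        Two-sided p = 2*Phi(z) = 0.864569.
Step 6: alpha = 0.1. fail to reject H0.

W+ = 15, W- = 13, W = min = 13, p = 0.864569, fail to reject H0.


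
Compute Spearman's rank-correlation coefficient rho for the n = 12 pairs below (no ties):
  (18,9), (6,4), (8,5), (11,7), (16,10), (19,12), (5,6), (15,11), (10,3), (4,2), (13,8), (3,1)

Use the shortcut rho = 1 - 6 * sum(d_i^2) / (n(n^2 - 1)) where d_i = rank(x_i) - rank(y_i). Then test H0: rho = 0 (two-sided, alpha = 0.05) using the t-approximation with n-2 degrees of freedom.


Step 1: Rank x and y separately (midranks; no ties here).
rank(x): 18->11, 6->4, 8->5, 11->7, 16->10, 19->12, 5->3, 15->9, 10->6, 4->2, 13->8, 3->1
rank(y): 9->9, 4->4, 5->5, 7->7, 10->10, 12->12, 6->6, 11->11, 3->3, 2->2, 8->8, 1->1
Step 2: d_i = R_x(i) - R_y(i); compute d_i^2.
  (11-9)^2=4, (4-4)^2=0, (5-5)^2=0, (7-7)^2=0, (10-10)^2=0, (12-12)^2=0, (3-6)^2=9, (9-11)^2=4, (6-3)^2=9, (2-2)^2=0, (8-8)^2=0, (1-1)^2=0
sum(d^2) = 26.
Step 3: rho = 1 - 6*26 / (12*(12^2 - 1)) = 1 - 156/1716 = 0.909091.
Step 4: Under H0, t = rho * sqrt((n-2)/(1-rho^2)) = 6.9007 ~ t(10).
Step 5: Two-sided p-value from the t-distribution with 10 df = 0.000042.
Step 6: alpha = 0.05. reject H0.

rho = 0.9091, p = 0.000042, reject H0 at alpha = 0.05.


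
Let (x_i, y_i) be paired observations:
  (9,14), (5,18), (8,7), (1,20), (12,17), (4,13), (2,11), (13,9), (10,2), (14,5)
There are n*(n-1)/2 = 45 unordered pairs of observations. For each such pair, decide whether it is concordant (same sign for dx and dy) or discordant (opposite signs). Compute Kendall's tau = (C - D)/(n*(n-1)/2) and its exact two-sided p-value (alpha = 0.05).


Step 1: Enumerate the 45 unordered pairs (i,j) with i<j and classify each by sign(x_j-x_i) * sign(y_j-y_i).
  (1,2):dx=-4,dy=+4->D; (1,3):dx=-1,dy=-7->C; (1,4):dx=-8,dy=+6->D; (1,5):dx=+3,dy=+3->C
  (1,6):dx=-5,dy=-1->C; (1,7):dx=-7,dy=-3->C; (1,8):dx=+4,dy=-5->D; (1,9):dx=+1,dy=-12->D
  (1,10):dx=+5,dy=-9->D; (2,3):dx=+3,dy=-11->D; (2,4):dx=-4,dy=+2->D; (2,5):dx=+7,dy=-1->D
  (2,6):dx=-1,dy=-5->C; (2,7):dx=-3,dy=-7->C; (2,8):dx=+8,dy=-9->D; (2,9):dx=+5,dy=-16->D
  (2,10):dx=+9,dy=-13->D; (3,4):dx=-7,dy=+13->D; (3,5):dx=+4,dy=+10->C; (3,6):dx=-4,dy=+6->D
  (3,7):dx=-6,dy=+4->D; (3,8):dx=+5,dy=+2->C; (3,9):dx=+2,dy=-5->D; (3,10):dx=+6,dy=-2->D
  (4,5):dx=+11,dy=-3->D; (4,6):dx=+3,dy=-7->D; (4,7):dx=+1,dy=-9->D; (4,8):dx=+12,dy=-11->D
  (4,9):dx=+9,dy=-18->D; (4,10):dx=+13,dy=-15->D; (5,6):dx=-8,dy=-4->C; (5,7):dx=-10,dy=-6->C
  (5,8):dx=+1,dy=-8->D; (5,9):dx=-2,dy=-15->C; (5,10):dx=+2,dy=-12->D; (6,7):dx=-2,dy=-2->C
  (6,8):dx=+9,dy=-4->D; (6,9):dx=+6,dy=-11->D; (6,10):dx=+10,dy=-8->D; (7,8):dx=+11,dy=-2->D
  (7,9):dx=+8,dy=-9->D; (7,10):dx=+12,dy=-6->D; (8,9):dx=-3,dy=-7->C; (8,10):dx=+1,dy=-4->D
  (9,10):dx=+4,dy=+3->C
Step 2: C = 14, D = 31, total pairs = 45.
Step 3: tau = (C - D)/(n(n-1)/2) = (14 - 31)/45 = -0.377778.
Step 4: Exact two-sided p-value (enumerate n! = 3628800 permutations of y under H0): p = 0.155742.
Step 5: alpha = 0.05. fail to reject H0.

tau_b = -0.3778 (C=14, D=31), p = 0.155742, fail to reject H0.


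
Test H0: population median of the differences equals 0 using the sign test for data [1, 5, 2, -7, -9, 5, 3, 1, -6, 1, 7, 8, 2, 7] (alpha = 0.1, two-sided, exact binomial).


Step 1: Discard zero differences. Original n = 14; n_eff = number of nonzero differences = 14.
Nonzero differences (with sign): +1, +5, +2, -7, -9, +5, +3, +1, -6, +1, +7, +8, +2, +7
Step 2: Count signs: positive = 11, negative = 3.
Step 3: Under H0: P(positive) = 0.5, so the number of positives S ~ Bin(14, 0.5).
Step 4: Two-sided exact p-value = sum of Bin(14,0.5) probabilities at or below the observed probability = 0.057373.
Step 5: alpha = 0.1. reject H0.

n_eff = 14, pos = 11, neg = 3, p = 0.057373, reject H0.


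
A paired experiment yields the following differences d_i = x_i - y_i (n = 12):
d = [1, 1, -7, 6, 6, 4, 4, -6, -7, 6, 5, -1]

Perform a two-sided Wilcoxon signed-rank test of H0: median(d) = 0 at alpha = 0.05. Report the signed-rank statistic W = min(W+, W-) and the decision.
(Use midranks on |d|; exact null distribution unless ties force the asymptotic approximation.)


Step 1: Drop any zero differences (none here) and take |d_i|.
|d| = [1, 1, 7, 6, 6, 4, 4, 6, 7, 6, 5, 1]
Step 2: Midrank |d_i| (ties get averaged ranks).
ranks: |1|->2, |1|->2, |7|->11.5, |6|->8.5, |6|->8.5, |4|->4.5, |4|->4.5, |6|->8.5, |7|->11.5, |6|->8.5, |5|->6, |1|->2
Step 3: Attach original signs; sum ranks with positive sign and with negative sign.
W+ = 2 + 2 + 8.5 + 8.5 + 4.5 + 4.5 + 8.5 + 6 = 44.5
W- = 11.5 + 8.5 + 11.5 + 2 = 33.5
(Check: W+ + W- = 78 should equal n(n+1)/2 = 78.)
Step 4: Test statistic W = min(W+, W-) = 33.5.
Step 5: Ties in |d|, so use the tie-corrected normal approximation.
        E[W] = n(n+1)/4 = 12*13/4 = 39.
        Tie groups: |d|=1 (t=3), |d|=4 (t=2), |d|=6 (t=4), |d|=7 (t=2); sum(t^3 - t) = 96.
        Var[W] = n(n+1)(2n+1)/24 - sum(t^3-t)/48 = 3900/24 - 96/48 = 160.5.
        z = (W - E[W]) / sqrt(Var[W]) = (33.5 - 39) / 12.6689 = -0.4341.
        Two-sided p = 2*Phi(z) = 0.664190.
Step 6: alpha = 0.05. fail to reject H0.

W+ = 44.5, W- = 33.5, W = min = 33.5, p = 0.664190, fail to reject H0.


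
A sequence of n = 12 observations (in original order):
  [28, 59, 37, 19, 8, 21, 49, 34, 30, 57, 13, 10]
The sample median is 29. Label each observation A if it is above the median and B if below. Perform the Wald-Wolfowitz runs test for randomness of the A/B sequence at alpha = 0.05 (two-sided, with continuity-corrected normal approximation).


Step 1: Compute median = 29; label A = above, B = below.
Labels in order: BAABBBAAAABB  (n_A = 6, n_B = 6)
Step 2: Count runs R = 5.
Step 3: Under H0 (random ordering), E[R] = 2*n_A*n_B/(n_A+n_B) + 1 = 2*6*6/12 + 1 = 7.0000.
        Var[R] = 2*n_A*n_B*(2*n_A*n_B - n_A - n_B) / ((n_A+n_B)^2 * (n_A+n_B-1)) = 4320/1584 = 2.7273.
        SD[R] = 1.6514.
Step 4: Continuity-corrected z = (R + 0.5 - E[R]) / SD[R] = (5 + 0.5 - 7.0000) / 1.6514 = -0.9083.
Step 5: Two-sided p-value via normal approximation = 2*(1 - Phi(|z|)) = 0.363722.
Step 6: alpha = 0.05. fail to reject H0.

R = 5, z = -0.9083, p = 0.363722, fail to reject H0.


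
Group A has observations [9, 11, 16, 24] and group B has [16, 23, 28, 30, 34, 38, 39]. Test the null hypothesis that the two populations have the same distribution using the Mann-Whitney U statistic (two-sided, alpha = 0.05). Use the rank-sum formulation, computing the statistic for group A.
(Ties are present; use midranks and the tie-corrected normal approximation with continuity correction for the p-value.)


Step 1: Combine and sort all 11 observations; assign midranks.
sorted (value, group): (9,X), (11,X), (16,X), (16,Y), (23,Y), (24,X), (28,Y), (30,Y), (34,Y), (38,Y), (39,Y)
ranks: 9->1, 11->2, 16->3.5, 16->3.5, 23->5, 24->6, 28->7, 30->8, 34->9, 38->10, 39->11
Step 2: Rank sum for X: R1 = 1 + 2 + 3.5 + 6 = 12.5.
Step 3: U_X = R1 - n1(n1+1)/2 = 12.5 - 4*5/2 = 12.5 - 10 = 2.5.
       U_Y = n1*n2 - U_X = 28 - 2.5 = 25.5.
Step 4: Ties are present, so use the tie-corrected normal approximation (with continuity correction) for the p-value.
Step 5: p-value = 0.037202; compare to alpha = 0.05. reject H0.

U_X = 2.5, p = 0.037202, reject H0 at alpha = 0.05.


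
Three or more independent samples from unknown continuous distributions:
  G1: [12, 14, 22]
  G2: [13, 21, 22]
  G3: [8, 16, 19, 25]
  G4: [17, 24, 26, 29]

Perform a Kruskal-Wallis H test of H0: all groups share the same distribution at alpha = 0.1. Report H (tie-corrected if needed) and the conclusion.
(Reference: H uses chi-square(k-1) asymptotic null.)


Step 1: Combine all N = 14 observations and assign midranks.
sorted (value, group, rank): (8,G3,1), (12,G1,2), (13,G2,3), (14,G1,4), (16,G3,5), (17,G4,6), (19,G3,7), (21,G2,8), (22,G1,9.5), (22,G2,9.5), (24,G4,11), (25,G3,12), (26,G4,13), (29,G4,14)
Step 2: Sum ranks within each group.
R_1 = 15.5 (n_1 = 3)
R_2 = 20.5 (n_2 = 3)
R_3 = 25 (n_3 = 4)
R_4 = 44 (n_4 = 4)
Step 3: H = 12/(N(N+1)) * sum(R_i^2/n_i) - 3(N+1)
     = 12/(14*15) * (15.5^2/3 + 20.5^2/3 + 25^2/4 + 44^2/4) - 3*15
     = 0.057143 * 860.417 - 45
     = 4.166667.
Step 4: Ties present; correction factor C = 1 - 6/(14^3 - 14) = 0.997802. Corrected H = 4.166667 / 0.997802 = 4.175844.
Step 5: Under H0, H ~ chi^2(3); p-value = 0.243091.
Step 6: alpha = 0.1. fail to reject H0.

H = 4.1758, df = 3, p = 0.243091, fail to reject H0.


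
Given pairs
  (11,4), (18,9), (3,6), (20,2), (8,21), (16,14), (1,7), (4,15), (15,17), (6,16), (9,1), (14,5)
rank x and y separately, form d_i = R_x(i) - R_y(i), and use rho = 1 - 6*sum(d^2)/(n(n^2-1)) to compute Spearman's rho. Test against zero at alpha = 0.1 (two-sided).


Step 1: Rank x and y separately (midranks; no ties here).
rank(x): 11->7, 18->11, 3->2, 20->12, 8->5, 16->10, 1->1, 4->3, 15->9, 6->4, 9->6, 14->8
rank(y): 4->3, 9->7, 6->5, 2->2, 21->12, 14->8, 7->6, 15->9, 17->11, 16->10, 1->1, 5->4
Step 2: d_i = R_x(i) - R_y(i); compute d_i^2.
  (7-3)^2=16, (11-7)^2=16, (2-5)^2=9, (12-2)^2=100, (5-12)^2=49, (10-8)^2=4, (1-6)^2=25, (3-9)^2=36, (9-11)^2=4, (4-10)^2=36, (6-1)^2=25, (8-4)^2=16
sum(d^2) = 336.
Step 3: rho = 1 - 6*336 / (12*(12^2 - 1)) = 1 - 2016/1716 = -0.174825.
Step 4: Under H0, t = rho * sqrt((n-2)/(1-rho^2)) = -0.5615 ~ t(10).
Step 5: Two-sided p-value from the t-distribution with 10 df = 0.586824.
Step 6: alpha = 0.1. fail to reject H0.

rho = -0.1748, p = 0.586824, fail to reject H0 at alpha = 0.1.


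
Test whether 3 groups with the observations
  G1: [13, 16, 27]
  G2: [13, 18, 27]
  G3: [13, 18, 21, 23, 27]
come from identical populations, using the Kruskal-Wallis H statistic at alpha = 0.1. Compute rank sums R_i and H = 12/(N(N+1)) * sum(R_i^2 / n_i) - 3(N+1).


Step 1: Combine all N = 11 observations and assign midranks.
sorted (value, group, rank): (13,G1,2), (13,G2,2), (13,G3,2), (16,G1,4), (18,G2,5.5), (18,G3,5.5), (21,G3,7), (23,G3,8), (27,G1,10), (27,G2,10), (27,G3,10)
Step 2: Sum ranks within each group.
R_1 = 16 (n_1 = 3)
R_2 = 17.5 (n_2 = 3)
R_3 = 32.5 (n_3 = 5)
Step 3: H = 12/(N(N+1)) * sum(R_i^2/n_i) - 3(N+1)
     = 12/(11*12) * (16^2/3 + 17.5^2/3 + 32.5^2/5) - 3*12
     = 0.090909 * 398.667 - 36
     = 0.242424.
Step 4: Ties present; correction factor C = 1 - 54/(11^3 - 11) = 0.959091. Corrected H = 0.242424 / 0.959091 = 0.252765.
Step 5: Under H0, H ~ chi^2(2); p-value = 0.881278.
Step 6: alpha = 0.1. fail to reject H0.

H = 0.2528, df = 2, p = 0.881278, fail to reject H0.


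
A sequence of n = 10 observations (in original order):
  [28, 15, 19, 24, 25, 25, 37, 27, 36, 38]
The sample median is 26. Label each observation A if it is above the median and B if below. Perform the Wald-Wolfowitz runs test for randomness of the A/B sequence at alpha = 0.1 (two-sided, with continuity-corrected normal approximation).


Step 1: Compute median = 26; label A = above, B = below.
Labels in order: ABBBBBAAAA  (n_A = 5, n_B = 5)
Step 2: Count runs R = 3.
Step 3: Under H0 (random ordering), E[R] = 2*n_A*n_B/(n_A+n_B) + 1 = 2*5*5/10 + 1 = 6.0000.
        Var[R] = 2*n_A*n_B*(2*n_A*n_B - n_A - n_B) / ((n_A+n_B)^2 * (n_A+n_B-1)) = 2000/900 = 2.2222.
        SD[R] = 1.4907.
Step 4: Continuity-corrected z = (R + 0.5 - E[R]) / SD[R] = (3 + 0.5 - 6.0000) / 1.4907 = -1.6771.
Step 5: Two-sided p-value via normal approximation = 2*(1 - Phi(|z|)) = 0.093533.
Step 6: alpha = 0.1. reject H0.

R = 3, z = -1.6771, p = 0.093533, reject H0.


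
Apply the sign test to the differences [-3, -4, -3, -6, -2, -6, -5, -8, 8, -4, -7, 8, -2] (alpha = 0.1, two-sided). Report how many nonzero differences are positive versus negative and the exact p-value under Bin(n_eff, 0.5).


Step 1: Discard zero differences. Original n = 13; n_eff = number of nonzero differences = 13.
Nonzero differences (with sign): -3, -4, -3, -6, -2, -6, -5, -8, +8, -4, -7, +8, -2
Step 2: Count signs: positive = 2, negative = 11.
Step 3: Under H0: P(positive) = 0.5, so the number of positives S ~ Bin(13, 0.5).
Step 4: Two-sided exact p-value = sum of Bin(13,0.5) probabilities at or below the observed probability = 0.022461.
Step 5: alpha = 0.1. reject H0.

n_eff = 13, pos = 2, neg = 11, p = 0.022461, reject H0.


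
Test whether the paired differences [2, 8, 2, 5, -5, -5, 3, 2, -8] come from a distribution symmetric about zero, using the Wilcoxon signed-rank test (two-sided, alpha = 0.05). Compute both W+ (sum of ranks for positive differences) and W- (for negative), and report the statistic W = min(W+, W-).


Step 1: Drop any zero differences (none here) and take |d_i|.
|d| = [2, 8, 2, 5, 5, 5, 3, 2, 8]
Step 2: Midrank |d_i| (ties get averaged ranks).
ranks: |2|->2, |8|->8.5, |2|->2, |5|->6, |5|->6, |5|->6, |3|->4, |2|->2, |8|->8.5
Step 3: Attach original signs; sum ranks with positive sign and with negative sign.
W+ = 2 + 8.5 + 2 + 6 + 4 + 2 = 24.5
W- = 6 + 6 + 8.5 = 20.5
(Check: W+ + W- = 45 should equal n(n+1)/2 = 45.)
Step 4: Test statistic W = min(W+, W-) = 20.5.
Step 5: Ties in |d|, so use the tie-corrected normal approximation.
        E[W] = n(n+1)/4 = 9*10/4 = 22.5.
        Tie groups: |d|=2 (t=3), |d|=5 (t=3), |d|=8 (t=2); sum(t^3 - t) = 54.
        Var[W] = n(n+1)(2n+1)/24 - sum(t^3-t)/48 = 1710/24 - 54/48 = 70.125.
        z = (W - E[W]) / sqrt(Var[W]) = (20.5 - 22.5) / 8.3741 = -0.2388.
        Two-sided p = 2*Phi(z) = 0.811235.
Step 6: alpha = 0.05. fail to reject H0.

W+ = 24.5, W- = 20.5, W = min = 20.5, p = 0.811235, fail to reject H0.


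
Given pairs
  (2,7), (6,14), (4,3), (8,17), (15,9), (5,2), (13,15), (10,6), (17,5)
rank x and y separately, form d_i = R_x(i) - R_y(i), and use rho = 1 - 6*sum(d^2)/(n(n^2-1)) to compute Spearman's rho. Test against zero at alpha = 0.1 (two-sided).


Step 1: Rank x and y separately (midranks; no ties here).
rank(x): 2->1, 6->4, 4->2, 8->5, 15->8, 5->3, 13->7, 10->6, 17->9
rank(y): 7->5, 14->7, 3->2, 17->9, 9->6, 2->1, 15->8, 6->4, 5->3
Step 2: d_i = R_x(i) - R_y(i); compute d_i^2.
  (1-5)^2=16, (4-7)^2=9, (2-2)^2=0, (5-9)^2=16, (8-6)^2=4, (3-1)^2=4, (7-8)^2=1, (6-4)^2=4, (9-3)^2=36
sum(d^2) = 90.
Step 3: rho = 1 - 6*90 / (9*(9^2 - 1)) = 1 - 540/720 = 0.250000.
Step 4: Under H0, t = rho * sqrt((n-2)/(1-rho^2)) = 0.6831 ~ t(7).
Step 5: Two-sided p-value from the t-distribution with 7 df = 0.516490.
Step 6: alpha = 0.1. fail to reject H0.

rho = 0.2500, p = 0.516490, fail to reject H0 at alpha = 0.1.


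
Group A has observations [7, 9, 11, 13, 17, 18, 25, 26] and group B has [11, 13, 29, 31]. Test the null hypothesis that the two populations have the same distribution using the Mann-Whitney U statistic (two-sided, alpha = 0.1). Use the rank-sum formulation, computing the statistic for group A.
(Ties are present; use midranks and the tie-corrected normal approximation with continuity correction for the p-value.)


Step 1: Combine and sort all 12 observations; assign midranks.
sorted (value, group): (7,X), (9,X), (11,X), (11,Y), (13,X), (13,Y), (17,X), (18,X), (25,X), (26,X), (29,Y), (31,Y)
ranks: 7->1, 9->2, 11->3.5, 11->3.5, 13->5.5, 13->5.5, 17->7, 18->8, 25->9, 26->10, 29->11, 31->12
Step 2: Rank sum for X: R1 = 1 + 2 + 3.5 + 5.5 + 7 + 8 + 9 + 10 = 46.
Step 3: U_X = R1 - n1(n1+1)/2 = 46 - 8*9/2 = 46 - 36 = 10.
       U_Y = n1*n2 - U_X = 32 - 10 = 22.
Step 4: Ties are present, so use the tie-corrected normal approximation (with continuity correction) for the p-value.
Step 5: p-value = 0.348547; compare to alpha = 0.1. fail to reject H0.

U_X = 10, p = 0.348547, fail to reject H0 at alpha = 0.1.


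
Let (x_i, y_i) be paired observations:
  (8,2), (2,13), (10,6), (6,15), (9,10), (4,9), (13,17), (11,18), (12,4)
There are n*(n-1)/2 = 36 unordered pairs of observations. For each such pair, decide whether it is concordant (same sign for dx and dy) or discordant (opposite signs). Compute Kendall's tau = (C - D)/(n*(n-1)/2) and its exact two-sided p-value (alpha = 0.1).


Step 1: Enumerate the 36 unordered pairs (i,j) with i<j and classify each by sign(x_j-x_i) * sign(y_j-y_i).
  (1,2):dx=-6,dy=+11->D; (1,3):dx=+2,dy=+4->C; (1,4):dx=-2,dy=+13->D; (1,5):dx=+1,dy=+8->C
  (1,6):dx=-4,dy=+7->D; (1,7):dx=+5,dy=+15->C; (1,8):dx=+3,dy=+16->C; (1,9):dx=+4,dy=+2->C
  (2,3):dx=+8,dy=-7->D; (2,4):dx=+4,dy=+2->C; (2,5):dx=+7,dy=-3->D; (2,6):dx=+2,dy=-4->D
  (2,7):dx=+11,dy=+4->C; (2,8):dx=+9,dy=+5->C; (2,9):dx=+10,dy=-9->D; (3,4):dx=-4,dy=+9->D
  (3,5):dx=-1,dy=+4->D; (3,6):dx=-6,dy=+3->D; (3,7):dx=+3,dy=+11->C; (3,8):dx=+1,dy=+12->C
  (3,9):dx=+2,dy=-2->D; (4,5):dx=+3,dy=-5->D; (4,6):dx=-2,dy=-6->C; (4,7):dx=+7,dy=+2->C
  (4,8):dx=+5,dy=+3->C; (4,9):dx=+6,dy=-11->D; (5,6):dx=-5,dy=-1->C; (5,7):dx=+4,dy=+7->C
  (5,8):dx=+2,dy=+8->C; (5,9):dx=+3,dy=-6->D; (6,7):dx=+9,dy=+8->C; (6,8):dx=+7,dy=+9->C
  (6,9):dx=+8,dy=-5->D; (7,8):dx=-2,dy=+1->D; (7,9):dx=-1,dy=-13->C; (8,9):dx=+1,dy=-14->D
Step 2: C = 19, D = 17, total pairs = 36.
Step 3: tau = (C - D)/(n(n-1)/2) = (19 - 17)/36 = 0.055556.
Step 4: Exact two-sided p-value (enumerate n! = 362880 permutations of y under H0): p = 0.919455.
Step 5: alpha = 0.1. fail to reject H0.

tau_b = 0.0556 (C=19, D=17), p = 0.919455, fail to reject H0.


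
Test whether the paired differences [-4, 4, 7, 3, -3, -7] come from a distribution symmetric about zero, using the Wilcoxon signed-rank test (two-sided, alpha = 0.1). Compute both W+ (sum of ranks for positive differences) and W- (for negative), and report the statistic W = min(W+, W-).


Step 1: Drop any zero differences (none here) and take |d_i|.
|d| = [4, 4, 7, 3, 3, 7]
Step 2: Midrank |d_i| (ties get averaged ranks).
ranks: |4|->3.5, |4|->3.5, |7|->5.5, |3|->1.5, |3|->1.5, |7|->5.5
Step 3: Attach original signs; sum ranks with positive sign and with negative sign.
W+ = 3.5 + 5.5 + 1.5 = 10.5
W- = 3.5 + 1.5 + 5.5 = 10.5
(Check: W+ + W- = 21 should equal n(n+1)/2 = 21.)
Step 4: Test statistic W = min(W+, W-) = 10.5.
Step 5: Ties in |d|, so use the tie-corrected normal approximation.
        E[W] = n(n+1)/4 = 6*7/4 = 10.5.
        Tie groups: |d|=3 (t=2), |d|=4 (t=2), |d|=7 (t=2); sum(t^3 - t) = 18.
        Var[W] = n(n+1)(2n+1)/24 - sum(t^3-t)/48 = 546/24 - 18/48 = 22.375.
        z = (W - E[W]) / sqrt(Var[W]) = (10.5 - 10.5) / 4.7302 = 0.0000.
        Two-sided p = 2*Phi(z) = 1.000000.
Step 6: alpha = 0.1. fail to reject H0.

W+ = 10.5, W- = 10.5, W = min = 10.5, p = 1.000000, fail to reject H0.


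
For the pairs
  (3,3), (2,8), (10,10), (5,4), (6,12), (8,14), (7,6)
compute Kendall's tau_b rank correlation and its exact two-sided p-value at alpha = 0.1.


Step 1: Enumerate the 21 unordered pairs (i,j) with i<j and classify each by sign(x_j-x_i) * sign(y_j-y_i).
  (1,2):dx=-1,dy=+5->D; (1,3):dx=+7,dy=+7->C; (1,4):dx=+2,dy=+1->C; (1,5):dx=+3,dy=+9->C
  (1,6):dx=+5,dy=+11->C; (1,7):dx=+4,dy=+3->C; (2,3):dx=+8,dy=+2->C; (2,4):dx=+3,dy=-4->D
  (2,5):dx=+4,dy=+4->C; (2,6):dx=+6,dy=+6->C; (2,7):dx=+5,dy=-2->D; (3,4):dx=-5,dy=-6->C
  (3,5):dx=-4,dy=+2->D; (3,6):dx=-2,dy=+4->D; (3,7):dx=-3,dy=-4->C; (4,5):dx=+1,dy=+8->C
  (4,6):dx=+3,dy=+10->C; (4,7):dx=+2,dy=+2->C; (5,6):dx=+2,dy=+2->C; (5,7):dx=+1,dy=-6->D
  (6,7):dx=-1,dy=-8->C
Step 2: C = 15, D = 6, total pairs = 21.
Step 3: tau = (C - D)/(n(n-1)/2) = (15 - 6)/21 = 0.428571.
Step 4: Exact two-sided p-value (enumerate n! = 5040 permutations of y under H0): p = 0.238889.
Step 5: alpha = 0.1. fail to reject H0.

tau_b = 0.4286 (C=15, D=6), p = 0.238889, fail to reject H0.


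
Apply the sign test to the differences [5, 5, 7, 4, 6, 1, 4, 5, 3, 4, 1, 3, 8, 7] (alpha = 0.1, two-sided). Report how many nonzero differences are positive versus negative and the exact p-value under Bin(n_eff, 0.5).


Step 1: Discard zero differences. Original n = 14; n_eff = number of nonzero differences = 14.
Nonzero differences (with sign): +5, +5, +7, +4, +6, +1, +4, +5, +3, +4, +1, +3, +8, +7
Step 2: Count signs: positive = 14, negative = 0.
Step 3: Under H0: P(positive) = 0.5, so the number of positives S ~ Bin(14, 0.5).
Step 4: Two-sided exact p-value = sum of Bin(14,0.5) probabilities at or below the observed probability = 0.000122.
Step 5: alpha = 0.1. reject H0.

n_eff = 14, pos = 14, neg = 0, p = 0.000122, reject H0.


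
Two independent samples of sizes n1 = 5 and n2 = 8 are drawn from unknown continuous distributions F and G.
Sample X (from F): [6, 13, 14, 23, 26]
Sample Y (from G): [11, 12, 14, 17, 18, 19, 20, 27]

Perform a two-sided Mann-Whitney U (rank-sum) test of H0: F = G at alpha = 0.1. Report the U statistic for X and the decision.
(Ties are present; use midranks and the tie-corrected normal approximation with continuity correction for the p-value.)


Step 1: Combine and sort all 13 observations; assign midranks.
sorted (value, group): (6,X), (11,Y), (12,Y), (13,X), (14,X), (14,Y), (17,Y), (18,Y), (19,Y), (20,Y), (23,X), (26,X), (27,Y)
ranks: 6->1, 11->2, 12->3, 13->4, 14->5.5, 14->5.5, 17->7, 18->8, 19->9, 20->10, 23->11, 26->12, 27->13
Step 2: Rank sum for X: R1 = 1 + 4 + 5.5 + 11 + 12 = 33.5.
Step 3: U_X = R1 - n1(n1+1)/2 = 33.5 - 5*6/2 = 33.5 - 15 = 18.5.
       U_Y = n1*n2 - U_X = 40 - 18.5 = 21.5.
Step 4: Ties are present, so use the tie-corrected normal approximation (with continuity correction) for the p-value.
Step 5: p-value = 0.883458; compare to alpha = 0.1. fail to reject H0.

U_X = 18.5, p = 0.883458, fail to reject H0 at alpha = 0.1.


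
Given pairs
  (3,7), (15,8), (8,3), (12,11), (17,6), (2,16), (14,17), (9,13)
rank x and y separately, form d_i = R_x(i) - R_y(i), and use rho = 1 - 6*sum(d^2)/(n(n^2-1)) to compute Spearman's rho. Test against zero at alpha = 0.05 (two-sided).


Step 1: Rank x and y separately (midranks; no ties here).
rank(x): 3->2, 15->7, 8->3, 12->5, 17->8, 2->1, 14->6, 9->4
rank(y): 7->3, 8->4, 3->1, 11->5, 6->2, 16->7, 17->8, 13->6
Step 2: d_i = R_x(i) - R_y(i); compute d_i^2.
  (2-3)^2=1, (7-4)^2=9, (3-1)^2=4, (5-5)^2=0, (8-2)^2=36, (1-7)^2=36, (6-8)^2=4, (4-6)^2=4
sum(d^2) = 94.
Step 3: rho = 1 - 6*94 / (8*(8^2 - 1)) = 1 - 564/504 = -0.119048.
Step 4: Under H0, t = rho * sqrt((n-2)/(1-rho^2)) = -0.2937 ~ t(6).
Step 5: Two-sided p-value from the t-distribution with 6 df = 0.778886.
Step 6: alpha = 0.05. fail to reject H0.

rho = -0.1190, p = 0.778886, fail to reject H0 at alpha = 0.05.


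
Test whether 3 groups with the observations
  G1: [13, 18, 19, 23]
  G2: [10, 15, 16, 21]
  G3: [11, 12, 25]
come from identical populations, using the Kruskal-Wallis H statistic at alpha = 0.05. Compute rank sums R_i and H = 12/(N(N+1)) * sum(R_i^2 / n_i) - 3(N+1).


Step 1: Combine all N = 11 observations and assign midranks.
sorted (value, group, rank): (10,G2,1), (11,G3,2), (12,G3,3), (13,G1,4), (15,G2,5), (16,G2,6), (18,G1,7), (19,G1,8), (21,G2,9), (23,G1,10), (25,G3,11)
Step 2: Sum ranks within each group.
R_1 = 29 (n_1 = 4)
R_2 = 21 (n_2 = 4)
R_3 = 16 (n_3 = 3)
Step 3: H = 12/(N(N+1)) * sum(R_i^2/n_i) - 3(N+1)
     = 12/(11*12) * (29^2/4 + 21^2/4 + 16^2/3) - 3*12
     = 0.090909 * 405.833 - 36
     = 0.893939.
Step 4: No ties, so H is used without correction.
Step 5: Under H0, H ~ chi^2(2); p-value = 0.639563.
Step 6: alpha = 0.05. fail to reject H0.

H = 0.8939, df = 2, p = 0.639563, fail to reject H0.


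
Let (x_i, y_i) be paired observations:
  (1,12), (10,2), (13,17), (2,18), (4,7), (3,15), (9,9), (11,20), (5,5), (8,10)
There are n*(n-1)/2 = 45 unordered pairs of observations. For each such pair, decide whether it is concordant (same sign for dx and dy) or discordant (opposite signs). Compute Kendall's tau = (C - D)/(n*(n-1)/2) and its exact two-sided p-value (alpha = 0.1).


Step 1: Enumerate the 45 unordered pairs (i,j) with i<j and classify each by sign(x_j-x_i) * sign(y_j-y_i).
  (1,2):dx=+9,dy=-10->D; (1,3):dx=+12,dy=+5->C; (1,4):dx=+1,dy=+6->C; (1,5):dx=+3,dy=-5->D
  (1,6):dx=+2,dy=+3->C; (1,7):dx=+8,dy=-3->D; (1,8):dx=+10,dy=+8->C; (1,9):dx=+4,dy=-7->D
  (1,10):dx=+7,dy=-2->D; (2,3):dx=+3,dy=+15->C; (2,4):dx=-8,dy=+16->D; (2,5):dx=-6,dy=+5->D
  (2,6):dx=-7,dy=+13->D; (2,7):dx=-1,dy=+7->D; (2,8):dx=+1,dy=+18->C; (2,9):dx=-5,dy=+3->D
  (2,10):dx=-2,dy=+8->D; (3,4):dx=-11,dy=+1->D; (3,5):dx=-9,dy=-10->C; (3,6):dx=-10,dy=-2->C
  (3,7):dx=-4,dy=-8->C; (3,8):dx=-2,dy=+3->D; (3,9):dx=-8,dy=-12->C; (3,10):dx=-5,dy=-7->C
  (4,5):dx=+2,dy=-11->D; (4,6):dx=+1,dy=-3->D; (4,7):dx=+7,dy=-9->D; (4,8):dx=+9,dy=+2->C
  (4,9):dx=+3,dy=-13->D; (4,10):dx=+6,dy=-8->D; (5,6):dx=-1,dy=+8->D; (5,7):dx=+5,dy=+2->C
  (5,8):dx=+7,dy=+13->C; (5,9):dx=+1,dy=-2->D; (5,10):dx=+4,dy=+3->C; (6,7):dx=+6,dy=-6->D
  (6,8):dx=+8,dy=+5->C; (6,9):dx=+2,dy=-10->D; (6,10):dx=+5,dy=-5->D; (7,8):dx=+2,dy=+11->C
  (7,9):dx=-4,dy=-4->C; (7,10):dx=-1,dy=+1->D; (8,9):dx=-6,dy=-15->C; (8,10):dx=-3,dy=-10->C
  (9,10):dx=+3,dy=+5->C
Step 2: C = 21, D = 24, total pairs = 45.
Step 3: tau = (C - D)/(n(n-1)/2) = (21 - 24)/45 = -0.066667.
Step 4: Exact two-sided p-value (enumerate n! = 3628800 permutations of y under H0): p = 0.861801.
Step 5: alpha = 0.1. fail to reject H0.

tau_b = -0.0667 (C=21, D=24), p = 0.861801, fail to reject H0.


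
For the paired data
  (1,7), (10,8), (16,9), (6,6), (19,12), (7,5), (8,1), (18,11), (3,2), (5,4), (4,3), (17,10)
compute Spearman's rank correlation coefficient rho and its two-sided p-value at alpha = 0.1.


Step 1: Rank x and y separately (midranks; no ties here).
rank(x): 1->1, 10->8, 16->9, 6->5, 19->12, 7->6, 8->7, 18->11, 3->2, 5->4, 4->3, 17->10
rank(y): 7->7, 8->8, 9->9, 6->6, 12->12, 5->5, 1->1, 11->11, 2->2, 4->4, 3->3, 10->10
Step 2: d_i = R_x(i) - R_y(i); compute d_i^2.
  (1-7)^2=36, (8-8)^2=0, (9-9)^2=0, (5-6)^2=1, (12-12)^2=0, (6-5)^2=1, (7-1)^2=36, (11-11)^2=0, (2-2)^2=0, (4-4)^2=0, (3-3)^2=0, (10-10)^2=0
sum(d^2) = 74.
Step 3: rho = 1 - 6*74 / (12*(12^2 - 1)) = 1 - 444/1716 = 0.741259.
Step 4: Under H0, t = rho * sqrt((n-2)/(1-rho^2)) = 3.4923 ~ t(10).
Step 5: Two-sided p-value from the t-distribution with 10 df = 0.005801.
Step 6: alpha = 0.1. reject H0.

rho = 0.7413, p = 0.005801, reject H0 at alpha = 0.1.


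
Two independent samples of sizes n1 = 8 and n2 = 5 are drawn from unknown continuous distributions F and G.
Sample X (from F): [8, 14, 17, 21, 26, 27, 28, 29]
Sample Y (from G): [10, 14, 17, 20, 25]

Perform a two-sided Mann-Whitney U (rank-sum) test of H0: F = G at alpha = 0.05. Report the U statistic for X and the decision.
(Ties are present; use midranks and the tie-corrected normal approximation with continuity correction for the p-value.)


Step 1: Combine and sort all 13 observations; assign midranks.
sorted (value, group): (8,X), (10,Y), (14,X), (14,Y), (17,X), (17,Y), (20,Y), (21,X), (25,Y), (26,X), (27,X), (28,X), (29,X)
ranks: 8->1, 10->2, 14->3.5, 14->3.5, 17->5.5, 17->5.5, 20->7, 21->8, 25->9, 26->10, 27->11, 28->12, 29->13
Step 2: Rank sum for X: R1 = 1 + 3.5 + 5.5 + 8 + 10 + 11 + 12 + 13 = 64.
Step 3: U_X = R1 - n1(n1+1)/2 = 64 - 8*9/2 = 64 - 36 = 28.
       U_Y = n1*n2 - U_X = 40 - 28 = 12.
Step 4: Ties are present, so use the tie-corrected normal approximation (with continuity correction) for the p-value.
Step 5: p-value = 0.270933; compare to alpha = 0.05. fail to reject H0.

U_X = 28, p = 0.270933, fail to reject H0 at alpha = 0.05.


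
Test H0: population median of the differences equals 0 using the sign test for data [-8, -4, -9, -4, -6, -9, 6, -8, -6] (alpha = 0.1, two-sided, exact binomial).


Step 1: Discard zero differences. Original n = 9; n_eff = number of nonzero differences = 9.
Nonzero differences (with sign): -8, -4, -9, -4, -6, -9, +6, -8, -6
Step 2: Count signs: positive = 1, negative = 8.
Step 3: Under H0: P(positive) = 0.5, so the number of positives S ~ Bin(9, 0.5).
Step 4: Two-sided exact p-value = sum of Bin(9,0.5) probabilities at or below the observed probability = 0.039062.
Step 5: alpha = 0.1. reject H0.

n_eff = 9, pos = 1, neg = 8, p = 0.039062, reject H0.


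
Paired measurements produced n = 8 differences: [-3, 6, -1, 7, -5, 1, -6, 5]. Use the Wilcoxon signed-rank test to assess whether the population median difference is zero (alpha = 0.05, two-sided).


Step 1: Drop any zero differences (none here) and take |d_i|.
|d| = [3, 6, 1, 7, 5, 1, 6, 5]
Step 2: Midrank |d_i| (ties get averaged ranks).
ranks: |3|->3, |6|->6.5, |1|->1.5, |7|->8, |5|->4.5, |1|->1.5, |6|->6.5, |5|->4.5
Step 3: Attach original signs; sum ranks with positive sign and with negative sign.
W+ = 6.5 + 8 + 1.5 + 4.5 = 20.5
W- = 3 + 1.5 + 4.5 + 6.5 = 15.5
(Check: W+ + W- = 36 should equal n(n+1)/2 = 36.)
Step 4: Test statistic W = min(W+, W-) = 15.5.
Step 5: Ties in |d|, so use the tie-corrected normal approximation.
        E[W] = n(n+1)/4 = 8*9/4 = 18.
        Tie groups: |d|=1 (t=2), |d|=5 (t=2), |d|=6 (t=2); sum(t^3 - t) = 18.
        Var[W] = n(n+1)(2n+1)/24 - sum(t^3-t)/48 = 1224/24 - 18/48 = 50.625.
        z = (W - E[W]) / sqrt(Var[W]) = (15.5 - 18) / 7.1151 = -0.3514.
        Two-sided p = 2*Phi(z) = 0.725315.
Step 6: alpha = 0.05. fail to reject H0.

W+ = 20.5, W- = 15.5, W = min = 15.5, p = 0.725315, fail to reject H0.


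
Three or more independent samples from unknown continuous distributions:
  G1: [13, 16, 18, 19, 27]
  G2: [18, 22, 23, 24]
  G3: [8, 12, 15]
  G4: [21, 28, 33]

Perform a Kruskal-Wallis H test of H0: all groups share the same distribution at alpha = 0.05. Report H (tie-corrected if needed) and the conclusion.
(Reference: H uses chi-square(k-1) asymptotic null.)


Step 1: Combine all N = 15 observations and assign midranks.
sorted (value, group, rank): (8,G3,1), (12,G3,2), (13,G1,3), (15,G3,4), (16,G1,5), (18,G1,6.5), (18,G2,6.5), (19,G1,8), (21,G4,9), (22,G2,10), (23,G2,11), (24,G2,12), (27,G1,13), (28,G4,14), (33,G4,15)
Step 2: Sum ranks within each group.
R_1 = 35.5 (n_1 = 5)
R_2 = 39.5 (n_2 = 4)
R_3 = 7 (n_3 = 3)
R_4 = 38 (n_4 = 3)
Step 3: H = 12/(N(N+1)) * sum(R_i^2/n_i) - 3(N+1)
     = 12/(15*16) * (35.5^2/5 + 39.5^2/4 + 7^2/3 + 38^2/3) - 3*16
     = 0.050000 * 1139.78 - 48
     = 8.988958.
Step 4: Ties present; correction factor C = 1 - 6/(15^3 - 15) = 0.998214. Corrected H = 8.988958 / 0.998214 = 9.005039.
Step 5: Under H0, H ~ chi^2(3); p-value = 0.029224.
Step 6: alpha = 0.05. reject H0.

H = 9.0050, df = 3, p = 0.029224, reject H0.


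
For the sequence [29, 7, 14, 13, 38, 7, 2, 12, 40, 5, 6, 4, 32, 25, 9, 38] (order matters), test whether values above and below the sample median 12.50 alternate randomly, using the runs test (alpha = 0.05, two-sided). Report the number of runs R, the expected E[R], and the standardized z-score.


Step 1: Compute median = 12.50; label A = above, B = below.
Labels in order: ABAAABBBABBBAABA  (n_A = 8, n_B = 8)
Step 2: Count runs R = 9.
Step 3: Under H0 (random ordering), E[R] = 2*n_A*n_B/(n_A+n_B) + 1 = 2*8*8/16 + 1 = 9.0000.
        Var[R] = 2*n_A*n_B*(2*n_A*n_B - n_A - n_B) / ((n_A+n_B)^2 * (n_A+n_B-1)) = 14336/3840 = 3.7333.
        SD[R] = 1.9322.
Step 4: R = E[R], so z = 0 with no continuity correction.
Step 5: Two-sided p-value via normal approximation = 2*(1 - Phi(|z|)) = 1.000000.
Step 6: alpha = 0.05. fail to reject H0.

R = 9, z = 0.0000, p = 1.000000, fail to reject H0.


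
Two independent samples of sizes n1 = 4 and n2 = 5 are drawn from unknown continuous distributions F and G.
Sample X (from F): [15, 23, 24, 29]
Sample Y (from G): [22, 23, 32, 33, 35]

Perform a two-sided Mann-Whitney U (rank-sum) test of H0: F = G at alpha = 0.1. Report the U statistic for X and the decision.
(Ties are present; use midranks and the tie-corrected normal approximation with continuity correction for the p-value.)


Step 1: Combine and sort all 9 observations; assign midranks.
sorted (value, group): (15,X), (22,Y), (23,X), (23,Y), (24,X), (29,X), (32,Y), (33,Y), (35,Y)
ranks: 15->1, 22->2, 23->3.5, 23->3.5, 24->5, 29->6, 32->7, 33->8, 35->9
Step 2: Rank sum for X: R1 = 1 + 3.5 + 5 + 6 = 15.5.
Step 3: U_X = R1 - n1(n1+1)/2 = 15.5 - 4*5/2 = 15.5 - 10 = 5.5.
       U_Y = n1*n2 - U_X = 20 - 5.5 = 14.5.
Step 4: Ties are present, so use the tie-corrected normal approximation (with continuity correction) for the p-value.
Step 5: p-value = 0.325163; compare to alpha = 0.1. fail to reject H0.

U_X = 5.5, p = 0.325163, fail to reject H0 at alpha = 0.1.


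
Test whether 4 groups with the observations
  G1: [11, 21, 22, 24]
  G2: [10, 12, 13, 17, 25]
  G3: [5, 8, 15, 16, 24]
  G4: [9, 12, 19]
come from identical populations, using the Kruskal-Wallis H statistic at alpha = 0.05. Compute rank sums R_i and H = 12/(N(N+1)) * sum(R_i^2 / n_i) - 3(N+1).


Step 1: Combine all N = 17 observations and assign midranks.
sorted (value, group, rank): (5,G3,1), (8,G3,2), (9,G4,3), (10,G2,4), (11,G1,5), (12,G2,6.5), (12,G4,6.5), (13,G2,8), (15,G3,9), (16,G3,10), (17,G2,11), (19,G4,12), (21,G1,13), (22,G1,14), (24,G1,15.5), (24,G3,15.5), (25,G2,17)
Step 2: Sum ranks within each group.
R_1 = 47.5 (n_1 = 4)
R_2 = 46.5 (n_2 = 5)
R_3 = 37.5 (n_3 = 5)
R_4 = 21.5 (n_4 = 3)
Step 3: H = 12/(N(N+1)) * sum(R_i^2/n_i) - 3(N+1)
     = 12/(17*18) * (47.5^2/4 + 46.5^2/5 + 37.5^2/5 + 21.5^2/3) - 3*18
     = 0.039216 * 1431.85 - 54
     = 2.150817.
Step 4: Ties present; correction factor C = 1 - 12/(17^3 - 17) = 0.997549. Corrected H = 2.150817 / 0.997549 = 2.156102.
Step 5: Under H0, H ~ chi^2(3); p-value = 0.540647.
Step 6: alpha = 0.05. fail to reject H0.

H = 2.1561, df = 3, p = 0.540647, fail to reject H0.


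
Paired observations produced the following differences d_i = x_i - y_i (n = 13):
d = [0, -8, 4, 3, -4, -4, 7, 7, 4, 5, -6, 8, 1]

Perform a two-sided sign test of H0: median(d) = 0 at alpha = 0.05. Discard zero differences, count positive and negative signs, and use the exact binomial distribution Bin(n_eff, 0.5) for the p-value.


Step 1: Discard zero differences. Original n = 13; n_eff = number of nonzero differences = 12.
Nonzero differences (with sign): -8, +4, +3, -4, -4, +7, +7, +4, +5, -6, +8, +1
Step 2: Count signs: positive = 8, negative = 4.
Step 3: Under H0: P(positive) = 0.5, so the number of positives S ~ Bin(12, 0.5).
Step 4: Two-sided exact p-value = sum of Bin(12,0.5) probabilities at or below the observed probability = 0.387695.
Step 5: alpha = 0.05. fail to reject H0.

n_eff = 12, pos = 8, neg = 4, p = 0.387695, fail to reject H0.
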